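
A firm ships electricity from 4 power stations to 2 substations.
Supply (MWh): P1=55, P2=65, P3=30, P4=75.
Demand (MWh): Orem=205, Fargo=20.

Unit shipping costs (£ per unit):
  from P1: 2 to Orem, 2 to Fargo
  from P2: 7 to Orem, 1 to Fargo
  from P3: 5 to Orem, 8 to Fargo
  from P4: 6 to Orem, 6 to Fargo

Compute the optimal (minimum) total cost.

1045

A cheapest plan:
  P1→Orem: 55 × £2 = £110
  P2→Orem: 45 × £7 = £315
  P2→Fargo: 20 × £1 = £20
  P3→Orem: 30 × £5 = £150
  P4→Orem: 75 × £6 = £450
Total = 110 + 315 + 20 + 150 + 450 = £1045.
(Supply check: P1 ships 55; P2 ships 65; P3 ships 30; P4 ships 75.)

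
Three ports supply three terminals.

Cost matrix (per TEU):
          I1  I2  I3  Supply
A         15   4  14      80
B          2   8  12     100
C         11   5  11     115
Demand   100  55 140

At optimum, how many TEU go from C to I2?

Solving gives:
  A→I2: 55 × 4 = 220
  A→I3: 25 × 14 = 350
  B→I1: 100 × 2 = 200
  C→I3: 115 × 11 = 1265
Total cost = 2035.
The route C→I2 is not used.

0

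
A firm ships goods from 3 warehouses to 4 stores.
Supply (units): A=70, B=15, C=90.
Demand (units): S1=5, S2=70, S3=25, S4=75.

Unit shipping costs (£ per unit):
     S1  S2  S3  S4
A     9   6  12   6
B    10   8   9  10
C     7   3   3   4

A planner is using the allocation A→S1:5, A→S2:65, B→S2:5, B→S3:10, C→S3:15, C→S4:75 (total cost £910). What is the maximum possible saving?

85

Current plan cost = 5·9 + 65·6 + 5·8 + 10·9 + 15·3 + 75·4 = £910.
Optimal plan:
  A->S4: 70 units
  B->S1: 5 units
  B->S2: 10 units
  C->S2: 60 units
  C->S3: 25 units
  C->S4: 5 units
Optimal cost = £825.
Saving = 910 − 825 = £85.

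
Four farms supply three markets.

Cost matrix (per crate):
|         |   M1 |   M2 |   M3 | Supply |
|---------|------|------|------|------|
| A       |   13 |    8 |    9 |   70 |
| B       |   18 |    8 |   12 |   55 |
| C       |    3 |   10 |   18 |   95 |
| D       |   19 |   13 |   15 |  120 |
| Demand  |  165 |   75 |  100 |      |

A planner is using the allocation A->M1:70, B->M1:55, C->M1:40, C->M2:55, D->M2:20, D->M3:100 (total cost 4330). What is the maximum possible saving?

935

Current plan cost = 70·13 + 55·18 + 40·3 + 55·10 + 20·13 + 100·15 = 4330.
Optimal plan:
  A→M3: 70 crates
  B→M2: 55 crates
  C→M1: 95 crates
  D→M1: 70 crates
  D→M2: 20 crates
  D→M3: 30 crates
Optimal cost = 3395.
Saving = 4330 − 3395 = 935.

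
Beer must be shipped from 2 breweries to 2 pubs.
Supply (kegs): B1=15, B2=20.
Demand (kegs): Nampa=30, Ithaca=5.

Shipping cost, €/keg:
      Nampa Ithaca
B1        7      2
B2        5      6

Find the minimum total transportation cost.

An optimal shipping plan:
  B1–Nampa: 10 × €7 = €70
  B1–Ithaca: 5 × €2 = €10
  B2–Nampa: 20 × €5 = €100
Total = 70 + 10 + 100 = €180.

180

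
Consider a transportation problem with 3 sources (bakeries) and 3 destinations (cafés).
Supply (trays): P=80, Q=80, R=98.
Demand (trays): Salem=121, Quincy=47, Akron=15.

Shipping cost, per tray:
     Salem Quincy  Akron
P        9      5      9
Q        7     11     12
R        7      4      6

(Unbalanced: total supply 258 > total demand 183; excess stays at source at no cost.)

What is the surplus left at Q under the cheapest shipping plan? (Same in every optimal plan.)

Minimum-cost shipments:
  P→Quincy: 5 × 5 = 25
  Q→Salem: 80 × 7 = 560
  R→Salem: 41 × 7 = 287
  R→Quincy: 42 × 4 = 168
  R→Akron: 15 × 6 = 90
Total cost = 1130.
Q ships 80 of its 80, leaving 0.

0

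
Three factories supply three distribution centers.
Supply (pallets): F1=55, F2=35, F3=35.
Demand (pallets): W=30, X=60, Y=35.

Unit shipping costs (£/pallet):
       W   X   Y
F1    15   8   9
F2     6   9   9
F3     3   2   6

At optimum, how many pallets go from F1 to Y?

The minimum-cost plan:
  F1–X: 25 × £8 = £200
  F1–Y: 30 × £9 = £270
  F2–W: 30 × £6 = £180
  F2–Y: 5 × £9 = £45
  F3–X: 35 × £2 = £70
Total cost = £765.
So F1→Y carries 30 pallets.

30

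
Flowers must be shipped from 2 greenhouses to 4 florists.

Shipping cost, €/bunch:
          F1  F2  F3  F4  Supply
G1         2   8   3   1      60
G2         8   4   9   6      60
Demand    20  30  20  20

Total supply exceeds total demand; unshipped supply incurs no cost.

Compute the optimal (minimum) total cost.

240

An optimal shipping plan:
  G1 to F1: 20 × €2 = €40
  G1 to F3: 20 × €3 = €60
  G1 to F4: 20 × €1 = €20
  G2 to F2: 30 × €4 = €120
Total = 40 + 60 + 20 + 120 = €240.
(Supply check: G1 ships 60; G2 ships 30.)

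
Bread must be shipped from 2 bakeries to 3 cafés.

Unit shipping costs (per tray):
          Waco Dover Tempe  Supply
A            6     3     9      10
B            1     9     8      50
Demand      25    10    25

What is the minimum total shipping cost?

255

An optimal shipping plan:
  A→Dover: 10 × 3 = 30
  B→Waco: 25 × 1 = 25
  B→Tempe: 25 × 8 = 200
Total = 30 + 25 + 200 = 255.
(Supply check: A ships 10; B ships 50.)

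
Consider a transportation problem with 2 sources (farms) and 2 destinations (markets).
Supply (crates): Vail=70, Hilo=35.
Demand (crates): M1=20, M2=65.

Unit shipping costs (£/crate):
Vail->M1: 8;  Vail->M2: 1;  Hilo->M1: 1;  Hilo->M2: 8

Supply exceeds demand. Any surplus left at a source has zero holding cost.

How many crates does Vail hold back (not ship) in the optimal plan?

5

Minimum-cost shipments:
  Vail to M2: 65 × £1 = £65
  Hilo to M1: 20 × £1 = £20
Total cost = £85.
Vail ships 65 of its 70, leaving 5.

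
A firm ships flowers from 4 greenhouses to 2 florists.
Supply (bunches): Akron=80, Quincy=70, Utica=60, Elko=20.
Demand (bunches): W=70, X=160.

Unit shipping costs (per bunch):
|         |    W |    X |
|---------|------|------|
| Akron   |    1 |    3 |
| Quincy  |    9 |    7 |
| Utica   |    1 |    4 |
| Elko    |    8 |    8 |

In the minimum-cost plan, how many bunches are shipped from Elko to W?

The minimum-cost plan:
  Akron–W: 10 × 1 = 10
  Akron–X: 70 × 3 = 210
  Quincy–X: 70 × 7 = 490
  Utica–W: 60 × 1 = 60
  Elko–X: 20 × 8 = 160
Total cost = 930.
The route Elko→W is not used.

0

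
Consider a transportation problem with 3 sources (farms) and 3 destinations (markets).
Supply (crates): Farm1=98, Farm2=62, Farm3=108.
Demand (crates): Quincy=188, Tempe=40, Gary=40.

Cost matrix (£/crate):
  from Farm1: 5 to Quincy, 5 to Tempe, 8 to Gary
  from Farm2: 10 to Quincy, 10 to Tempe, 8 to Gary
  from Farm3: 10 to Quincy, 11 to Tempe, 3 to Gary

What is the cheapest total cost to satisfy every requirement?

1910

A cheapest plan:
  Farm1 to Quincy: 58 crates
  Farm1 to Tempe: 40 crates
  Farm2 to Quincy: 62 crates
  Farm3 to Quincy: 68 crates
  Farm3 to Gary: 40 crates
Total cost = £1910.
(Supply check: Farm1 ships 98; Farm2 ships 62; Farm3 ships 108.)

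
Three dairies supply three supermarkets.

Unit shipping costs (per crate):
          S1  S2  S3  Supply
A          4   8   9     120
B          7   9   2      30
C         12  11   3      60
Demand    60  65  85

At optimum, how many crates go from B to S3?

25

Solving gives:
  A–S1: 60 × 4 = 240
  A–S2: 60 × 8 = 480
  B–S2: 5 × 9 = 45
  B–S3: 25 × 2 = 50
  C–S3: 60 × 3 = 180
Total cost = 995.
So B→S3 carries 25 crates.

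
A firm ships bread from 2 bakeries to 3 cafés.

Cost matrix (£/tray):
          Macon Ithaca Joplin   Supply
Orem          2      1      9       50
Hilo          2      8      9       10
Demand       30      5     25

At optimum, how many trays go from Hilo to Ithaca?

Optimal shipments:
  Orem→Macon: 20 trays
  Orem→Ithaca: 5 trays
  Orem→Joplin: 25 trays
  Hilo→Macon: 10 trays
Total cost = £290.
The route Hilo→Ithaca is not used.

0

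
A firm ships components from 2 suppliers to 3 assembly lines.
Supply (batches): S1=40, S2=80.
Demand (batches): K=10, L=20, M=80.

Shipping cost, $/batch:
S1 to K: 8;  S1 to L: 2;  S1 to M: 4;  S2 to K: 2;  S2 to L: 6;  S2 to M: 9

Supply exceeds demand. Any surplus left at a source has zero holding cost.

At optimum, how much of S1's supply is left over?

An optimal plan:
  S1–M: 40 batches
  S2–K: 10 batches
  S2–L: 20 batches
  S2–M: 40 batches
Total cost = $660.
S1 ships 40 of its 40, leaving 0.

0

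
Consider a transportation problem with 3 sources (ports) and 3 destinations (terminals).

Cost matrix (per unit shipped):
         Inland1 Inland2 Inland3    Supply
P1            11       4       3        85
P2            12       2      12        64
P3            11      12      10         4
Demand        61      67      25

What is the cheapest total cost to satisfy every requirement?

Optimal allocation:
  P1→Inland1: 57 × 11 = 627
  P1→Inland2: 3 × 4 = 12
  P1→Inland3: 25 × 3 = 75
  P2→Inland2: 64 × 2 = 128
  P3→Inland1: 4 × 11 = 44
Total = 627 + 12 + 75 + 128 + 44 = 886.

886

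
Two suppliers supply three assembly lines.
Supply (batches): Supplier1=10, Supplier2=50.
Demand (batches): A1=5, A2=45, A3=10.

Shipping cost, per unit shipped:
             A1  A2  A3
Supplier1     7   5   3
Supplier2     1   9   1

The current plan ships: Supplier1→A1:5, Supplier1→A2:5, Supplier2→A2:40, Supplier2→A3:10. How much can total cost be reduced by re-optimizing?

Current plan cost = 5·7 + 5·5 + 40·9 + 10·1 = 430.
Optimal plan:
  Supplier1→A2: 10 batches
  Supplier2→A1: 5 batches
  Supplier2→A2: 35 batches
  Supplier2→A3: 10 batches
Optimal cost = 380.
Saving = 430 − 380 = 50.

50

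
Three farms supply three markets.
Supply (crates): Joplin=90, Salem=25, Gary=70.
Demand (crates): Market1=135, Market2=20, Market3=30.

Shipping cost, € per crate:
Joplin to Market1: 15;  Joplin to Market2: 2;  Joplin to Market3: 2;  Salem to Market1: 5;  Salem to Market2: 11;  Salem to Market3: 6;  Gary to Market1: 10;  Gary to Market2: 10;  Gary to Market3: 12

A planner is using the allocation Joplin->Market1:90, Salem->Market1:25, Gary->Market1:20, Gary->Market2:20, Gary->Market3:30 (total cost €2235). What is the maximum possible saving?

710

Current plan cost = 90·15 + 25·5 + 20·10 + 20·10 + 30·12 = €2235.
Optimal plan:
  Joplin->Market1: 40 crates
  Joplin->Market2: 20 crates
  Joplin->Market3: 30 crates
  Salem->Market1: 25 crates
  Gary->Market1: 70 crates
Optimal cost = €1525.
Saving = 2235 − 1525 = €710.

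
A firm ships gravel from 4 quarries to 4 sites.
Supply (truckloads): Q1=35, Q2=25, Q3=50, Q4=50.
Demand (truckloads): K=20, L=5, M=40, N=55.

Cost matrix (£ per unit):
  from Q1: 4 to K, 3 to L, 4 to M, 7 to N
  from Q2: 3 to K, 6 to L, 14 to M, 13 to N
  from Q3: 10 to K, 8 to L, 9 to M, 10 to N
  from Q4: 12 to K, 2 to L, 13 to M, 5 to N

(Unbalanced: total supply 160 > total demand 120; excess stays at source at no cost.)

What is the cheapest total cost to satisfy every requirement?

575

An optimal shipping plan:
  Q1→M: 35 × £4 = £140
  Q2→K: 20 × £3 = £60
  Q2→L: 5 × £6 = £30
  Q3→M: 5 × £9 = £45
  Q3→N: 5 × £10 = £50
  Q4→N: 50 × £5 = £250
Total = 140 + 60 + 30 + 45 + 50 + 250 = £575.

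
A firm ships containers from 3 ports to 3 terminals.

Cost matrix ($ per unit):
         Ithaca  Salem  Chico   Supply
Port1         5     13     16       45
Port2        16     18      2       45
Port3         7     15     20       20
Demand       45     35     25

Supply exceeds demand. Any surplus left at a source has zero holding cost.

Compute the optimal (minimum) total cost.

Optimal allocation:
  Port1→Ithaca: 25 TEU
  Port1→Salem: 20 TEU
  Port2→Salem: 15 TEU
  Port2→Chico: 25 TEU
  Port3→Ithaca: 20 TEU
Total cost = $845.

845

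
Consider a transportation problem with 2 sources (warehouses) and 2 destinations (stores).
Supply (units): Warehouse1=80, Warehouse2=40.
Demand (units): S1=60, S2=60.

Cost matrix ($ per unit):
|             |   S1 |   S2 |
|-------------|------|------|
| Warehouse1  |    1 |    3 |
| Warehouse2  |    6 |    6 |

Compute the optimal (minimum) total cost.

Optimal allocation:
  Warehouse1->S1: 60 units
  Warehouse1->S2: 20 units
  Warehouse2->S2: 40 units
Total cost = $360.

360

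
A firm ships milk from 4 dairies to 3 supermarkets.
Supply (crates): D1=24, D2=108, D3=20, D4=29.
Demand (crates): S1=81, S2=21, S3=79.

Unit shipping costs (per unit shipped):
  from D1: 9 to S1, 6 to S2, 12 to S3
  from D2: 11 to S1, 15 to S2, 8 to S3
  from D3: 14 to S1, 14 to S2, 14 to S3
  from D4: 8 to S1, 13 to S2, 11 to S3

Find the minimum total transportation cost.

1616

An optimal shipping plan:
  D1->S1: 3 × 9 = 27
  D1->S2: 21 × 6 = 126
  D2->S1: 29 × 11 = 319
  D2->S3: 79 × 8 = 632
  D3->S1: 20 × 14 = 280
  D4->S1: 29 × 8 = 232
Total = 27 + 126 + 319 + 632 + 280 + 232 = 1616.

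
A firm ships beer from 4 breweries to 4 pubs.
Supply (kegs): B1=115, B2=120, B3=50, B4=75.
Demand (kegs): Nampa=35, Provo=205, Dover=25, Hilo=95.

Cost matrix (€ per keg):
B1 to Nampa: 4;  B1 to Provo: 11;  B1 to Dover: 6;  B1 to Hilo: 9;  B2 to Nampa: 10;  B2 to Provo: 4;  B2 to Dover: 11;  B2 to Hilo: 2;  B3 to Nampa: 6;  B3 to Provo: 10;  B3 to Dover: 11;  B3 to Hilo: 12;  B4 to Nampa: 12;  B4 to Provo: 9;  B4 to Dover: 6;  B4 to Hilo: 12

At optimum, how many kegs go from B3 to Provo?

The minimum-cost plan:
  B1 to Nampa: 35 kegs
  B1 to Provo: 55 kegs
  B1 to Dover: 25 kegs
  B2 to Provo: 25 kegs
  B2 to Hilo: 95 kegs
  B3 to Provo: 50 kegs
  B4 to Provo: 75 kegs
Total cost = €2360.
So B3→Provo carries 50 kegs.

50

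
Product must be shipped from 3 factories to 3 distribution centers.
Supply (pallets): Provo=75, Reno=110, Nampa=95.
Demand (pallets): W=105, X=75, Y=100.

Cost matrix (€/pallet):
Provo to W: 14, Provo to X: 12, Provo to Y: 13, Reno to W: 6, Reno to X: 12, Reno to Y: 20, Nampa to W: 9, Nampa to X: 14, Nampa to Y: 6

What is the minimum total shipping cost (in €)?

2165

Optimal allocation:
  Provo->X: 70 × €12 = €840
  Provo->Y: 5 × €13 = €65
  Reno->W: 105 × €6 = €630
  Reno->X: 5 × €12 = €60
  Nampa->Y: 95 × €6 = €570
Total = 840 + 65 + 630 + 60 + 570 = €2165.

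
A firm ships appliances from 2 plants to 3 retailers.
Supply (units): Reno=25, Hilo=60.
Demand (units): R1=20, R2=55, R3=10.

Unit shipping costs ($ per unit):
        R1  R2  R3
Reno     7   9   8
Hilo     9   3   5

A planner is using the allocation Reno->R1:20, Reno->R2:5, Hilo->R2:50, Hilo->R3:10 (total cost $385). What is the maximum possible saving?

Current plan cost = 20·7 + 5·9 + 50·3 + 10·5 = $385.
Optimal plan:
  Reno->R1: 20 × $7 = $140
  Reno->R3: 5 × $8 = $40
  Hilo->R2: 55 × $3 = $165
  Hilo->R3: 5 × $5 = $25
Optimal cost = $370.
Saving = 385 − 370 = $15.

15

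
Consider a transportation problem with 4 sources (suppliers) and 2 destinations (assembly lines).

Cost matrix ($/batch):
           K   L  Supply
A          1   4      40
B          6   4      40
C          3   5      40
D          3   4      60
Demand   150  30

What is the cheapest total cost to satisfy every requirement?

Optimal allocation:
  A->K: 40 × $1 = $40
  B->K: 10 × $6 = $60
  B->L: 30 × $4 = $120
  C->K: 40 × $3 = $120
  D->K: 60 × $3 = $180
Total = 40 + 60 + 120 + 120 + 180 = $520.
(Supply check: A ships 40; B ships 40; C ships 40; D ships 60.)

520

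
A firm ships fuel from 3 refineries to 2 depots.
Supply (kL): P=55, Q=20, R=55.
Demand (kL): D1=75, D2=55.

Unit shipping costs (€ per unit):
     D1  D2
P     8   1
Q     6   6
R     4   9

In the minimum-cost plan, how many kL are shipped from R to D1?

55

Optimal shipments:
  P->D2: 55 × €1 = €55
  Q->D1: 20 × €6 = €120
  R->D1: 55 × €4 = €220
Total cost = €395.
So R→D1 carries 55 kL.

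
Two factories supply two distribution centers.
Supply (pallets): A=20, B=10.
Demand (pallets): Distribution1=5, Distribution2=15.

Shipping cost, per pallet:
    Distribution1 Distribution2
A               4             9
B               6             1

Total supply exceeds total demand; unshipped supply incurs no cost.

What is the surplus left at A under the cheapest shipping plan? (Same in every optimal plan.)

An optimal plan:
  A→Distribution1: 5 pallets
  A→Distribution2: 5 pallets
  B→Distribution2: 10 pallets
Total cost = 75.
A ships 10 of its 20, leaving 10.

10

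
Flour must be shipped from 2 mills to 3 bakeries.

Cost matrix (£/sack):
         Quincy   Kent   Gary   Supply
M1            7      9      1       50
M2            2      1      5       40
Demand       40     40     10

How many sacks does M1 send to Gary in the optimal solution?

Solving gives:
  M1->Quincy: 40 × £7 = £280
  M1->Gary: 10 × £1 = £10
  M2->Kent: 40 × £1 = £40
Total cost = £330.
So M1→Gary carries 10 sacks.

10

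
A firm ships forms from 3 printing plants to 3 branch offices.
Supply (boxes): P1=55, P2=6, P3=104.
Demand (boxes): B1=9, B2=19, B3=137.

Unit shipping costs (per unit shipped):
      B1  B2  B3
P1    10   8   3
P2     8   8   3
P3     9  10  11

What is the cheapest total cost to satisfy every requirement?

1290

One minimum-cost allocation:
  P1→B3: 55 × 3 = 165
  P2→B3: 6 × 3 = 18
  P3→B1: 9 × 9 = 81
  P3→B2: 19 × 10 = 190
  P3→B3: 76 × 11 = 836
Total = 165 + 18 + 81 + 190 + 836 = 1290.
(Supply check: P1 ships 55; P2 ships 6; P3 ships 104.)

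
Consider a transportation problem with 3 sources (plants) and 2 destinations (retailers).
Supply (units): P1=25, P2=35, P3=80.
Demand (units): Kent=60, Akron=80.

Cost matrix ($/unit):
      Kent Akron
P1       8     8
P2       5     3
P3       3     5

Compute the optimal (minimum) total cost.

A cheapest plan:
  P1 to Akron: 25 × $8 = $200
  P2 to Akron: 35 × $3 = $105
  P3 to Kent: 60 × $3 = $180
  P3 to Akron: 20 × $5 = $100
Total = 200 + 105 + 180 + 100 = $585.

585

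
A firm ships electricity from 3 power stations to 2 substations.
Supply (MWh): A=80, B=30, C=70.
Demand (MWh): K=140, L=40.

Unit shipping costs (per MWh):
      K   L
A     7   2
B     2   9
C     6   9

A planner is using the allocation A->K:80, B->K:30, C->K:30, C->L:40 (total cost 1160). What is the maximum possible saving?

320

Current plan cost = 80·7 + 30·2 + 30·6 + 40·9 = 1160.
Optimal plan:
  A→K: 40 × 7 = 280
  A→L: 40 × 2 = 80
  B→K: 30 × 2 = 60
  C→K: 70 × 6 = 420
Optimal cost = 840.
Saving = 1160 − 840 = 320.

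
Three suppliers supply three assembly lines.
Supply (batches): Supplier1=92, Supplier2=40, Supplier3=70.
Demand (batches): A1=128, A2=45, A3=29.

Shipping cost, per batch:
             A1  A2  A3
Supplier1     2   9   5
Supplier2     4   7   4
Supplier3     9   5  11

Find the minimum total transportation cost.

794

Optimal allocation:
  Supplier1–A1: 92 batches
  Supplier2–A1: 11 batches
  Supplier2–A3: 29 batches
  Supplier3–A1: 25 batches
  Supplier3–A2: 45 batches
Total cost = 794.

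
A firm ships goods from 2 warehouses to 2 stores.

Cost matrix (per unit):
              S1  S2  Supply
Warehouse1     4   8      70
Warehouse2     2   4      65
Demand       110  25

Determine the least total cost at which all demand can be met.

460

One minimum-cost allocation:
  Warehouse1→S1: 70 × 4 = 280
  Warehouse2→S1: 40 × 2 = 80
  Warehouse2→S2: 25 × 4 = 100
Total = 280 + 80 + 100 = 460.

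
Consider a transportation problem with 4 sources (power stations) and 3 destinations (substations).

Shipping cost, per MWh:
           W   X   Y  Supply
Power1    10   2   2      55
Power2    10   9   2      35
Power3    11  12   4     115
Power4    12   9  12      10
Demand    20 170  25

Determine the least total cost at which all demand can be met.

One minimum-cost allocation:
  Power1→X: 55 × 2 = 110
  Power2→X: 35 × 9 = 315
  Power3→W: 20 × 11 = 220
  Power3→X: 70 × 12 = 840
  Power3→Y: 25 × 4 = 100
  Power4→X: 10 × 9 = 90
Total = 110 + 315 + 220 + 840 + 100 + 90 = 1675.
(Supply check: Power1 ships 55; Power2 ships 35; Power3 ships 115; Power4 ships 10.)

1675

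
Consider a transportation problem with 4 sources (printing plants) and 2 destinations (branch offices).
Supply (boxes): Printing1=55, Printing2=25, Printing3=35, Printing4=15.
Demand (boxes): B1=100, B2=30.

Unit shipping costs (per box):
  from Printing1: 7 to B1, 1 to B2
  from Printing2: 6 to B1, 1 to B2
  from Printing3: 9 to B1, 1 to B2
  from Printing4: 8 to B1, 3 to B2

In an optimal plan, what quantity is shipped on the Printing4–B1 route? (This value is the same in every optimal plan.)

15

Solving gives:
  Printing1→B1: 55 × 7 = 385
  Printing2→B1: 25 × 6 = 150
  Printing3→B1: 5 × 9 = 45
  Printing3→B2: 30 × 1 = 30
  Printing4→B1: 15 × 8 = 120
Total cost = 730.
So Printing4→B1 carries 15 boxes.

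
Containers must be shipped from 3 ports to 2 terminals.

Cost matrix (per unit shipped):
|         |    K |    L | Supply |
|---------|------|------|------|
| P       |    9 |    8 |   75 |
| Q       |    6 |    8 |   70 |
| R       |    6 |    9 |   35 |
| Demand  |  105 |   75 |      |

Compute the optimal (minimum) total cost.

One minimum-cost allocation:
  P→L: 75 TEU
  Q→K: 70 TEU
  R→K: 35 TEU
Total cost = 1230.

1230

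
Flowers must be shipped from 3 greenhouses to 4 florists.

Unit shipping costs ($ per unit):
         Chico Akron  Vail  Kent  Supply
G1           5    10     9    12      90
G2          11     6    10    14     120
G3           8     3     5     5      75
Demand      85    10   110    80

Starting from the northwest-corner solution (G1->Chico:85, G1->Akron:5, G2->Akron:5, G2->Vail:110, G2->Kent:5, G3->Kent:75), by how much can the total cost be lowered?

30

Current plan cost = 85·5 + 5·10 + 5·6 + 110·10 + 5·14 + 75·5 = $2050.
Optimal plan:
  G1->Chico: 85 bunches
  G1->Kent: 5 bunches
  G2->Akron: 10 bunches
  G2->Vail: 110 bunches
  G3->Kent: 75 bunches
Optimal cost = $2020.
Saving = 2050 − 2020 = $30.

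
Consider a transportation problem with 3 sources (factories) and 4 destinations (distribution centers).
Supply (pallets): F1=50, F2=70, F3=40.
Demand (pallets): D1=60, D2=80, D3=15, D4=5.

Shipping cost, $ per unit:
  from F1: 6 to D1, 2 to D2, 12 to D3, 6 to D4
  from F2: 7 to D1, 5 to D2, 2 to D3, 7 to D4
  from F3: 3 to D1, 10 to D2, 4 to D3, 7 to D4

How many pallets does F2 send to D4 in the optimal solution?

5

Optimal shipments:
  F1→D2: 50 × $2 = $100
  F2→D1: 20 × $7 = $140
  F2→D2: 30 × $5 = $150
  F2→D3: 15 × $2 = $30
  F2→D4: 5 × $7 = $35
  F3→D1: 40 × $3 = $120
Total cost = $575.
So F2→D4 carries 5 pallets.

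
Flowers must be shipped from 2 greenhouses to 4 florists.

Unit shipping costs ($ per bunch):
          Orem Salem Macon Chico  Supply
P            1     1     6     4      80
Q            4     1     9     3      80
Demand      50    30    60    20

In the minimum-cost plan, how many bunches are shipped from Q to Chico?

20

Solving gives:
  P–Orem: 50 bunches
  P–Macon: 30 bunches
  Q–Salem: 30 bunches
  Q–Macon: 30 bunches
  Q–Chico: 20 bunches
Total cost = $590.
So Q→Chico carries 20 bunches.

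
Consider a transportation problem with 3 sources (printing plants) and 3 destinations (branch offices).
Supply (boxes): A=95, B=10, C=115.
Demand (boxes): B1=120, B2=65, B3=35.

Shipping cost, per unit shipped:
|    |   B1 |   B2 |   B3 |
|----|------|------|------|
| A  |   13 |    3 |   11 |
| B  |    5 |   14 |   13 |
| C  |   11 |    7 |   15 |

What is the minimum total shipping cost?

One minimum-cost allocation:
  A->B2: 60 × 3 = 180
  A->B3: 35 × 11 = 385
  B->B1: 10 × 5 = 50
  C->B1: 110 × 11 = 1210
  C->B2: 5 × 7 = 35
Total = 180 + 385 + 50 + 1210 + 35 = 1860.
(Supply check: A ships 95; B ships 10; C ships 115.)

1860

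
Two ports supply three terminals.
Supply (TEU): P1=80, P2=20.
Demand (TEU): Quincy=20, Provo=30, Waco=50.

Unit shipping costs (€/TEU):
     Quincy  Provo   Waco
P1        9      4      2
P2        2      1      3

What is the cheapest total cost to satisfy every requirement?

260

Optimal allocation:
  P1→Provo: 30 × €4 = €120
  P1→Waco: 50 × €2 = €100
  P2→Quincy: 20 × €2 = €40
Total = 120 + 100 + 40 = €260.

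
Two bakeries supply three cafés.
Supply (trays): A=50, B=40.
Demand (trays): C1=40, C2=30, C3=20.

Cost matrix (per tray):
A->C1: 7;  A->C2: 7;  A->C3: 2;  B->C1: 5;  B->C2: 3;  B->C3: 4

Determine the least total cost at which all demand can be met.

390

A cheapest plan:
  A–C1: 30 × 7 = 210
  A–C3: 20 × 2 = 40
  B–C1: 10 × 5 = 50
  B–C2: 30 × 3 = 90
Total = 210 + 40 + 50 + 90 = 390.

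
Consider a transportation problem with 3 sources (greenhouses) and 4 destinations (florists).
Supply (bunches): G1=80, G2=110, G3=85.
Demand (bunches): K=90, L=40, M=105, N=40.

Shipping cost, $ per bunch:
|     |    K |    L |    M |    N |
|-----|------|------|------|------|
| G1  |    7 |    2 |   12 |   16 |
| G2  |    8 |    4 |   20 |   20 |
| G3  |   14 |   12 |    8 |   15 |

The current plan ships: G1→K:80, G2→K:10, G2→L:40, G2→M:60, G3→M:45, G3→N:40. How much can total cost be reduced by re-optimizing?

560

Current plan cost = 80·7 + 10·8 + 40·4 + 60·20 + 45·8 + 40·15 = $2960.
Optimal plan:
  G1→L: 20 × $2 = $40
  G1→M: 20 × $12 = $240
  G1→N: 40 × $16 = $640
  G2→K: 90 × $8 = $720
  G2→L: 20 × $4 = $80
  G3→M: 85 × $8 = $680
Optimal cost = $2400.
Saving = 2960 − 2400 = $560.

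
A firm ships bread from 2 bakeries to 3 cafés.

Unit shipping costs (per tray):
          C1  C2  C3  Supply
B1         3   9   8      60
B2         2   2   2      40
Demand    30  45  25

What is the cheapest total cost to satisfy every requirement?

415

A cheapest plan:
  B1–C1: 30 × 3 = 90
  B1–C2: 5 × 9 = 45
  B1–C3: 25 × 8 = 200
  B2–C2: 40 × 2 = 80
Total = 90 + 45 + 200 + 80 = 415.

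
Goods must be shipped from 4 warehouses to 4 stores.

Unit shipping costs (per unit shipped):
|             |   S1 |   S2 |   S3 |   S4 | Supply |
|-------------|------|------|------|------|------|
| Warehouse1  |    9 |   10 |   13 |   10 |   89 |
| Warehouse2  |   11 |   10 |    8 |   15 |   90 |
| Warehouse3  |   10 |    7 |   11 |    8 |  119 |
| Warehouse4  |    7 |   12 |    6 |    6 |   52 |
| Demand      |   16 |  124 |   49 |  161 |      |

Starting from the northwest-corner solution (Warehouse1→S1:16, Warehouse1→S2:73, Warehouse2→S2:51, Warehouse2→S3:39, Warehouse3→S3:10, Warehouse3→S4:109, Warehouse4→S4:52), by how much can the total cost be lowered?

Current plan cost = 16·9 + 73·10 + 51·10 + 39·8 + 10·11 + 109·8 + 52·6 = 2990.
Optimal plan:
  Warehouse1->S1: 16 units
  Warehouse1->S4: 73 units
  Warehouse2->S2: 41 units
  Warehouse2->S3: 49 units
  Warehouse3->S2: 83 units
  Warehouse3->S4: 36 units
  Warehouse4->S4: 52 units
Optimal cost = 2857.
Saving = 2990 − 2857 = 133.

133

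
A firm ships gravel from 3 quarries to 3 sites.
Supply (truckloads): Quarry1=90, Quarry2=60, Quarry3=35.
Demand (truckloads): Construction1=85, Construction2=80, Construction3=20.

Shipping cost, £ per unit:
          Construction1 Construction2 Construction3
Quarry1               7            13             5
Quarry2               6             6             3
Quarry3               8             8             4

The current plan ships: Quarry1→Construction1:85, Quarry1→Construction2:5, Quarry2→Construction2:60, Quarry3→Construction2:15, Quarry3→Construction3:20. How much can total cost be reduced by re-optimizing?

20

Current plan cost = 85·7 + 5·13 + 60·6 + 15·8 + 20·4 = £1220.
Optimal plan:
  Quarry1->Construction1: 85 × £7 = £595
  Quarry1->Construction3: 5 × £5 = £25
  Quarry2->Construction2: 60 × £6 = £360
  Quarry3->Construction2: 20 × £8 = £160
  Quarry3->Construction3: 15 × £4 = £60
Optimal cost = £1200.
Saving = 1220 − 1200 = £20.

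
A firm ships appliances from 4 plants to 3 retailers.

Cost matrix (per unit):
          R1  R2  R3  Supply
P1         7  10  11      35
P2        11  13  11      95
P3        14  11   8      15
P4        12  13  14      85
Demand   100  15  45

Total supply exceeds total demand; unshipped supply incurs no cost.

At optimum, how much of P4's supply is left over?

70

Minimum-cost shipments:
  P1 to R1: 35 units
  P2 to R1: 65 units
  P2 to R3: 30 units
  P3 to R3: 15 units
  P4 to R2: 15 units
Total cost = 1605.
P4 ships 15 of its 85, leaving 70.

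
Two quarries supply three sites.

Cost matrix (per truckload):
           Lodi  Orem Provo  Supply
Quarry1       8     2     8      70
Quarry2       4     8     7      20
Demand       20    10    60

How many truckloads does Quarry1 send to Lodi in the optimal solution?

Solving gives:
  Quarry1 to Orem: 10 × 2 = 20
  Quarry1 to Provo: 60 × 8 = 480
  Quarry2 to Lodi: 20 × 4 = 80
Total cost = 580.
The route Quarry1→Lodi is not used.

0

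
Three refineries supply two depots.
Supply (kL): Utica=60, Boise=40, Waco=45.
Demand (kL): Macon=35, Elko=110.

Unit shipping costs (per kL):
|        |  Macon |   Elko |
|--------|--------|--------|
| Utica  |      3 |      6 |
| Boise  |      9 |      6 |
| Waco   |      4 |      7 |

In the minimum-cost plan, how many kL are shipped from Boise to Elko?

40

Solving gives:
  Utica–Macon: 35 × 3 = 105
  Utica–Elko: 25 × 6 = 150
  Boise–Elko: 40 × 6 = 240
  Waco–Elko: 45 × 7 = 315
Total cost = 810.
So Boise→Elko carries 40 kL.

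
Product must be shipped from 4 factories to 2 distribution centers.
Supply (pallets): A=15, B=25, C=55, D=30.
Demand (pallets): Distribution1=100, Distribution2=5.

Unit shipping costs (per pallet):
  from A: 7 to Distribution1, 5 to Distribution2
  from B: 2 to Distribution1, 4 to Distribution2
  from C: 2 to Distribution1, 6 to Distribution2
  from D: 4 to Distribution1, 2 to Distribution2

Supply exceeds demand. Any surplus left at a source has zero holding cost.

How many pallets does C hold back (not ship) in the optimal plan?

0

An optimal plan:
  B to Distribution1: 25 pallets
  C to Distribution1: 55 pallets
  D to Distribution1: 20 pallets
  D to Distribution2: 5 pallets
Total cost = 250.
C ships 55 of its 55, leaving 0.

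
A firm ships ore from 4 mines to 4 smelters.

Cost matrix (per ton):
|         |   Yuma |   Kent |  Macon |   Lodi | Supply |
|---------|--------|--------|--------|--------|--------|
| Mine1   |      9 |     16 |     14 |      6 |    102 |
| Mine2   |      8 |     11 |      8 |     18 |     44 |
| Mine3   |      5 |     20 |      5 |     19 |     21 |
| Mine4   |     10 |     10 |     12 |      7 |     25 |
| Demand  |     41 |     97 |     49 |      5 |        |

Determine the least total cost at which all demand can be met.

A cheapest plan:
  Mine1–Yuma: 41 × 9 = 369
  Mine1–Kent: 56 × 16 = 896
  Mine1–Lodi: 5 × 6 = 30
  Mine2–Kent: 16 × 11 = 176
  Mine2–Macon: 28 × 8 = 224
  Mine3–Macon: 21 × 5 = 105
  Mine4–Kent: 25 × 10 = 250
Total = 369 + 896 + 30 + 176 + 224 + 105 + 250 = 2050.

2050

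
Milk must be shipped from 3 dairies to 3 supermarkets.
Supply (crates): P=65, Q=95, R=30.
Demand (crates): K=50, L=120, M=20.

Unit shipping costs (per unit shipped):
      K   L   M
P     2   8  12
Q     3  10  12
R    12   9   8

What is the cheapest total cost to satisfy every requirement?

1370

An optimal shipping plan:
  P–L: 65 × 8 = 520
  Q–K: 50 × 3 = 150
  Q–L: 45 × 10 = 450
  R–L: 10 × 9 = 90
  R–M: 20 × 8 = 160
Total = 520 + 150 + 450 + 90 + 160 = 1370.
(Supply check: P ships 65; Q ships 95; R ships 30.)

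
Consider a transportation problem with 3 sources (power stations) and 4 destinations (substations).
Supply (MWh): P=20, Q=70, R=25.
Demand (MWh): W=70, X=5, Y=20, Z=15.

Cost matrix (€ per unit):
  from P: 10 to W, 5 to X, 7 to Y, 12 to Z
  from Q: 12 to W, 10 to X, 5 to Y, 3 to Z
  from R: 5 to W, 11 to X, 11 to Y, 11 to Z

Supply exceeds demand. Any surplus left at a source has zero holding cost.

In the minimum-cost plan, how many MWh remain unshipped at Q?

An optimal plan:
  P->W: 15 × €10 = €150
  P->X: 5 × €5 = €25
  Q->W: 30 × €12 = €360
  Q->Y: 20 × €5 = €100
  Q->Z: 15 × €3 = €45
  R->W: 25 × €5 = €125
Total cost = €805.
Q ships 65 of its 70, leaving 5.

5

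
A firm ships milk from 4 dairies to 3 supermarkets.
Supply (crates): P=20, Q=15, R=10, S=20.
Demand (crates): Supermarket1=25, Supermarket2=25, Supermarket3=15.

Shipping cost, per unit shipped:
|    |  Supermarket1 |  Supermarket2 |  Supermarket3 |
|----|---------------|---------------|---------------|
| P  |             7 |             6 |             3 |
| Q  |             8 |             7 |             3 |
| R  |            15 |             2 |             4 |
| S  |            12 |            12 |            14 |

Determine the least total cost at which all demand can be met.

430

Optimal allocation:
  P–Supermarket1: 5 × 7 = 35
  P–Supermarket2: 15 × 6 = 90
  Q–Supermarket3: 15 × 3 = 45
  R–Supermarket2: 10 × 2 = 20
  S–Supermarket1: 20 × 12 = 240
Total = 35 + 90 + 45 + 20 + 240 = 430.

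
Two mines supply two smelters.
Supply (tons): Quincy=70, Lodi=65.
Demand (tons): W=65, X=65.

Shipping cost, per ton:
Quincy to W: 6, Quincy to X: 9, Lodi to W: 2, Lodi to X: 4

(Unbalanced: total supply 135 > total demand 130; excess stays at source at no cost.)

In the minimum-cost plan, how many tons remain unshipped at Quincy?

An optimal plan:
  Quincy->W: 65 × 6 = 390
  Lodi->X: 65 × 4 = 260
Total cost = 650.
Quincy ships 65 of its 70, leaving 5.

5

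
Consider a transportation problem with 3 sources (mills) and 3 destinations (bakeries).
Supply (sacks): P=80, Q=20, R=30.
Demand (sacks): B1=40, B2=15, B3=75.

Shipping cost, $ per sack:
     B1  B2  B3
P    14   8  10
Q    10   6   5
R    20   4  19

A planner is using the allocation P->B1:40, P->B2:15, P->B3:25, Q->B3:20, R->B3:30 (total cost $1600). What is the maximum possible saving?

240

Current plan cost = 40·14 + 15·8 + 25·10 + 20·5 + 30·19 = $1600.
Optimal plan:
  P→B1: 25 × $14 = $350
  P→B3: 55 × $10 = $550
  Q→B3: 20 × $5 = $100
  R→B1: 15 × $20 = $300
  R→B2: 15 × $4 = $60
Optimal cost = $1360.
Saving = 1600 − 1360 = $240.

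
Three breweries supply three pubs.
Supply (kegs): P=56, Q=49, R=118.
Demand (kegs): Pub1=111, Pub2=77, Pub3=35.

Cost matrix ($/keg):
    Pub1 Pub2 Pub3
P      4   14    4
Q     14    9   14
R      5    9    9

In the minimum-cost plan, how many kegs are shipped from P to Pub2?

The minimum-cost plan:
  P→Pub1: 21 × $4 = $84
  P→Pub3: 35 × $4 = $140
  Q→Pub2: 49 × $9 = $441
  R→Pub1: 90 × $5 = $450
  R→Pub2: 28 × $9 = $252
Total cost = $1367.
The route P→Pub2 is not used.

0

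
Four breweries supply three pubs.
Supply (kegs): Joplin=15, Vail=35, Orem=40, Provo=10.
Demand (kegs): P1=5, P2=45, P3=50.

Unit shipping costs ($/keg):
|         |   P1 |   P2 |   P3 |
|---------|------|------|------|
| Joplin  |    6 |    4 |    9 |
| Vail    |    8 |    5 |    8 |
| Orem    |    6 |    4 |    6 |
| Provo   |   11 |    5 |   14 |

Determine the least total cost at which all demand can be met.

An optimal shipping plan:
  Joplin→P1: 5 × $6 = $30
  Joplin→P2: 10 × $4 = $40
  Vail→P2: 25 × $5 = $125
  Vail→P3: 10 × $8 = $80
  Orem→P3: 40 × $6 = $240
  Provo→P2: 10 × $5 = $50
Total = 30 + 40 + 125 + 80 + 240 + 50 = $565.
(Supply check: Joplin ships 15; Vail ships 35; Orem ships 40; Provo ships 10.)

565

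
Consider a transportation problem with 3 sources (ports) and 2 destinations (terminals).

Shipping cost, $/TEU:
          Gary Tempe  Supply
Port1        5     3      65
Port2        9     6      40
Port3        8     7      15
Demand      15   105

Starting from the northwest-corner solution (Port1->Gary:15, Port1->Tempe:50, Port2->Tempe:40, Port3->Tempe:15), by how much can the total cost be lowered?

15

Current plan cost = 15·5 + 50·3 + 40·6 + 15·7 = $570.
Optimal plan:
  Port1 to Tempe: 65 TEU
  Port2 to Tempe: 40 TEU
  Port3 to Gary: 15 TEU
Optimal cost = $555.
Saving = 570 − 555 = $15.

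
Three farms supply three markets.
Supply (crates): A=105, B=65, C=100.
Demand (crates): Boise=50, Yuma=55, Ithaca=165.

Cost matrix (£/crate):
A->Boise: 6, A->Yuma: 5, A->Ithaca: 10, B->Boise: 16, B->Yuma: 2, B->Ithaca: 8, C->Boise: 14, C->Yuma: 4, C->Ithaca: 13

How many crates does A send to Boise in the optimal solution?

Optimal shipments:
  A→Boise: 50 crates
  A→Ithaca: 55 crates
  B→Ithaca: 65 crates
  C→Yuma: 55 crates
  C→Ithaca: 45 crates
Total cost = £2175.
So A→Boise carries 50 crates.

50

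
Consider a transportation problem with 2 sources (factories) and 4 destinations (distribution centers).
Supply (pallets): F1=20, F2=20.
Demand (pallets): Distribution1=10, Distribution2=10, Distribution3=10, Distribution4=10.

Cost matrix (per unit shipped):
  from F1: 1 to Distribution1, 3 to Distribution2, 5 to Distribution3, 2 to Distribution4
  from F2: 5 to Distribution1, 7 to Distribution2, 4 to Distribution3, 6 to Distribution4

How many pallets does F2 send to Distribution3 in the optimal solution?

10

Solving gives:
  F1->Distribution1: 10 × 1 = 10
  F1->Distribution2: 10 × 3 = 30
  F2->Distribution3: 10 × 4 = 40
  F2->Distribution4: 10 × 6 = 60
Total cost = 140.
So F2→Distribution3 carries 10 pallets.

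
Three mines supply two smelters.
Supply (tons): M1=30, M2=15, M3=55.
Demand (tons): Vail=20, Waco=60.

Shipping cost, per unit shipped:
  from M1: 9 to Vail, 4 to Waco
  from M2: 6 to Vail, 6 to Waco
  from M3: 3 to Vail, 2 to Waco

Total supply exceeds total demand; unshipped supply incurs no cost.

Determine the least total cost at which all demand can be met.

230

A cheapest plan:
  M1->Waco: 25 × 4 = 100
  M3->Vail: 20 × 3 = 60
  M3->Waco: 35 × 2 = 70
Total = 100 + 60 + 70 = 230.
(Supply check: M1 ships 25; M2 ships 0; M3 ships 55.)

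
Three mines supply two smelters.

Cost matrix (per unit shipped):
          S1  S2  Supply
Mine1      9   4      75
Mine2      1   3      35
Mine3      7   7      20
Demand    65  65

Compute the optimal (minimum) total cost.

An optimal shipping plan:
  Mine1–S1: 10 × 9 = 90
  Mine1–S2: 65 × 4 = 260
  Mine2–S1: 35 × 1 = 35
  Mine3–S1: 20 × 7 = 140
Total = 90 + 260 + 35 + 140 = 525.

525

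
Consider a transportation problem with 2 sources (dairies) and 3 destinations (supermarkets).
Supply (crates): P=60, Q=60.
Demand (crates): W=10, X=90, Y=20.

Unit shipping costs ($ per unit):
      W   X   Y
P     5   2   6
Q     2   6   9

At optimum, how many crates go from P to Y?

0

Optimal shipments:
  P→X: 60 crates
  Q→W: 10 crates
  Q→X: 30 crates
  Q→Y: 20 crates
Total cost = $500.
The route P→Y is not used.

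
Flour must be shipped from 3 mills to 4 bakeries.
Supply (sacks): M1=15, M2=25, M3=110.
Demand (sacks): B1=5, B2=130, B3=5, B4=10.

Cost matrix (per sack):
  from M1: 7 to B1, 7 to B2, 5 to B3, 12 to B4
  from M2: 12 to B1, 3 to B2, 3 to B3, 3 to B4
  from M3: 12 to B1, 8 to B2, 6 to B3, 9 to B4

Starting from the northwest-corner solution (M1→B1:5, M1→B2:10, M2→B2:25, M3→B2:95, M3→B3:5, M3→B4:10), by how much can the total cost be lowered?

Current plan cost = 5·7 + 10·7 + 25·3 + 95·8 + 5·6 + 10·9 = 1060.
Optimal plan:
  M1->B1: 5 × 7 = 35
  M1->B2: 10 × 7 = 70
  M2->B2: 15 × 3 = 45
  M2->B4: 10 × 3 = 30
  M3->B2: 105 × 8 = 840
  M3->B3: 5 × 6 = 30
Optimal cost = 1050.
Saving = 1060 − 1050 = 10.

10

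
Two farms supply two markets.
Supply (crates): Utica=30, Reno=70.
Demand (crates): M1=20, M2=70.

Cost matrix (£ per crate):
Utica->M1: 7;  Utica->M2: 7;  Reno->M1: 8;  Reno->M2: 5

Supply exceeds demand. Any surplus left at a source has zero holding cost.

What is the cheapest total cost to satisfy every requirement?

490

One minimum-cost allocation:
  Utica→M1: 20 × £7 = £140
  Reno→M2: 70 × £5 = £350
Total = 140 + 350 = £490.
(Supply check: Utica ships 20; Reno ships 70.)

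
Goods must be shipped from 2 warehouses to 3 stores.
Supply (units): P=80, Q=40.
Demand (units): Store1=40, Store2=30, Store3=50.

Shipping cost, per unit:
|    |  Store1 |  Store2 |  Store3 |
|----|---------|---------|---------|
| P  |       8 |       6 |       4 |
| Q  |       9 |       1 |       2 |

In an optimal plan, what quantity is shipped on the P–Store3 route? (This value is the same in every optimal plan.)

The minimum-cost plan:
  P–Store1: 40 × 8 = 320
  P–Store3: 40 × 4 = 160
  Q–Store2: 30 × 1 = 30
  Q–Store3: 10 × 2 = 20
Total cost = 530.
So P→Store3 carries 40 units.

40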